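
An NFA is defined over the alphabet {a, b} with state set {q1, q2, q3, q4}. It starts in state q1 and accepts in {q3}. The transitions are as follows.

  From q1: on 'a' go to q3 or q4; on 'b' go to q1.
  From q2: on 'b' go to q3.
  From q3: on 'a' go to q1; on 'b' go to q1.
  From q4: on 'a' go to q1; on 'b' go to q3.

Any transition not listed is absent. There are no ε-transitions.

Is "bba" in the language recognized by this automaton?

Yes

Start in {q1}.
Read 'b': q1→{q1}; now {q1}.
Read 'b': q1→{q1}; now {q1}.
Read 'a': q1→{q3, q4}; now {q3, q4}.
The final set {q3, q4} contains the accepting state q3.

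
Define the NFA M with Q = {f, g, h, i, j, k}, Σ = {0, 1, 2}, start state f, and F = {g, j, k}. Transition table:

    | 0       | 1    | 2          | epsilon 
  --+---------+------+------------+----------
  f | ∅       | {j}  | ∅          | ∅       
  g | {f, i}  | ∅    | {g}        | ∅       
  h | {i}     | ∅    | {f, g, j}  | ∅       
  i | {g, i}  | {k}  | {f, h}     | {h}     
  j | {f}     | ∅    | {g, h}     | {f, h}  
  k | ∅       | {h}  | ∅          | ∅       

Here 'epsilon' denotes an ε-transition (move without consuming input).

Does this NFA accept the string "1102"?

Start in {f}.
Read '1': f→{j}; union {j}; ε-closure = {f, h, j}.
Read '1': f→{j}, h→∅, j→∅; union {j}; ε-closure = {f, h, j}.
Read '0': f→∅, h→{i}, j→{f}; union {f, i}; ε-closure = {f, h, i}.
Read '2': f→∅, h→{f, g, j}, i→{f, h}; now {f, g, h, j}.
The final set {f, g, h, j} contains the accepting states g, j.

Yes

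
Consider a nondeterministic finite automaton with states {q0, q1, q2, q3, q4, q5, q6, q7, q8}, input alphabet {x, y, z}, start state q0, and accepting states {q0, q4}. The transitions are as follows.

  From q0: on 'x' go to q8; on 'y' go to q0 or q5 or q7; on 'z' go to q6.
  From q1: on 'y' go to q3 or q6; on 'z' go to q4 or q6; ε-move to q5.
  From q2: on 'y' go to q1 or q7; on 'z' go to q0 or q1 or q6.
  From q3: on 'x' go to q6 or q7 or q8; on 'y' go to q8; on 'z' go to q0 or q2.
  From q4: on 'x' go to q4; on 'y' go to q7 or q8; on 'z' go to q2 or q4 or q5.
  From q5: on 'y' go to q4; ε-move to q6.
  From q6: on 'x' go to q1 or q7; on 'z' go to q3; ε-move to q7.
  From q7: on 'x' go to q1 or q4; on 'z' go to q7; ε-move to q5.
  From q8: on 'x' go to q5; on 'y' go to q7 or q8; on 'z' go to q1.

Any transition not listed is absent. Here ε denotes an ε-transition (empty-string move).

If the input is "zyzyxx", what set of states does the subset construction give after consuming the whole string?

Start in {q0}.
Read 'z': {q0} → {q5, q6, q7}.
Read 'y': {q5, q6, q7} → {q4}.
Read 'z': {q4} → {q2, q4, q5, q6, q7}.
Read 'y': {q2, q4, q5, q6, q7} → {q1, q4, q5, q6, q7, q8}.
Read 'x': {q1, q4, q5, q6, q7, q8} → {q1, q4, q5, q6, q7}.
Read 'x': {q1, q4, q5, q6, q7} → {q1, q4, q5, q6, q7}.

{q1, q4, q5, q6, q7}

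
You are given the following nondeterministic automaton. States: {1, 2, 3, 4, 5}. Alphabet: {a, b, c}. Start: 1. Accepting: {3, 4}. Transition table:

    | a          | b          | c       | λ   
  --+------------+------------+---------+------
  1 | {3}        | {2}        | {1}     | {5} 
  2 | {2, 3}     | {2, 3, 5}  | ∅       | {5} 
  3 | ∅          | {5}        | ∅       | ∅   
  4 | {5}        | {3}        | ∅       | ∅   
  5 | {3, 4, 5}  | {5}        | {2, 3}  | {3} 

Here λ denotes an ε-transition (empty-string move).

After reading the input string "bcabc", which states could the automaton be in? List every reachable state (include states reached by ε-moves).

Start: ε-closure({1}) = {1, 3, 5}.
Read 'b': {1, 3, 5} → {2, 3, 5}.
Read 'c': {2, 3, 5} → {2, 3, 5}.
Read 'a': {2, 3, 5} → {2, 3, 4, 5}.
Read 'b': {2, 3, 4, 5} → {2, 3, 5}.
Read 'c': {2, 3, 5} → {2, 3, 5}.

{2, 3, 5}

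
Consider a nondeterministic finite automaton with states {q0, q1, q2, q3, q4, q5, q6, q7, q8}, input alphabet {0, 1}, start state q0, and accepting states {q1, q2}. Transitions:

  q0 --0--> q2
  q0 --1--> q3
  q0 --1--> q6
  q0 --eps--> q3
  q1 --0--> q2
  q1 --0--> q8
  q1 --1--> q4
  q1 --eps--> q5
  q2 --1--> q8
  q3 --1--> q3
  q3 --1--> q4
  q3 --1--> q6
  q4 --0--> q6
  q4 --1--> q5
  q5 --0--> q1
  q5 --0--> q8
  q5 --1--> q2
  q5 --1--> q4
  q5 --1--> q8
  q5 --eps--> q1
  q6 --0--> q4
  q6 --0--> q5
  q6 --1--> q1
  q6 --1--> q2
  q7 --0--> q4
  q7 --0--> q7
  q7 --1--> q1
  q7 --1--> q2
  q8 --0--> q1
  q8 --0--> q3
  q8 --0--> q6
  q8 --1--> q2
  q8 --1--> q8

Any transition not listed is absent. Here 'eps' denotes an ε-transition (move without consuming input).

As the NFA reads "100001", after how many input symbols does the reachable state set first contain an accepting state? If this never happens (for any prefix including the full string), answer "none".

Start: ε-closure({q0}) = {q0, q3}.
Read '1': q0→{q3, q6}, q3→{q3, q4, q6}; now {q3, q4, q6}.
Read '0': q3→∅, q4→{q6}, q6→{q4, q5}; union {q4, q5, q6}; ε-closure = {q1, q4, q5, q6}.
None of the earlier sets intersect F, but {q1, q4, q5, q6} does.

2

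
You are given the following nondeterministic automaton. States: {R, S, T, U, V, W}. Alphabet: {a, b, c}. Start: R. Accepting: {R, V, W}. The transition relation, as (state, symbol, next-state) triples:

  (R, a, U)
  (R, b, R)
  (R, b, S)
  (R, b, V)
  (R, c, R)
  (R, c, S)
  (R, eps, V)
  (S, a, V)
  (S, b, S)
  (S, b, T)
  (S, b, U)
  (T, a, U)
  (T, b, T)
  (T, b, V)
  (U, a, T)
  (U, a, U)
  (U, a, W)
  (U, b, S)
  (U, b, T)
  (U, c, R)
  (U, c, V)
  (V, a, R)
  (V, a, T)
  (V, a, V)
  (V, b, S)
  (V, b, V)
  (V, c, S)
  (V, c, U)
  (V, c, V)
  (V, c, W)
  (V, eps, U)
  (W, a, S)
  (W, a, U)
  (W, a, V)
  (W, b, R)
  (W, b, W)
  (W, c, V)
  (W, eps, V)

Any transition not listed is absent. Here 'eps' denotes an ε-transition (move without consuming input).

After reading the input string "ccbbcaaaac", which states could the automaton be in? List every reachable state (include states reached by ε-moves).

{R, S, U, V, W}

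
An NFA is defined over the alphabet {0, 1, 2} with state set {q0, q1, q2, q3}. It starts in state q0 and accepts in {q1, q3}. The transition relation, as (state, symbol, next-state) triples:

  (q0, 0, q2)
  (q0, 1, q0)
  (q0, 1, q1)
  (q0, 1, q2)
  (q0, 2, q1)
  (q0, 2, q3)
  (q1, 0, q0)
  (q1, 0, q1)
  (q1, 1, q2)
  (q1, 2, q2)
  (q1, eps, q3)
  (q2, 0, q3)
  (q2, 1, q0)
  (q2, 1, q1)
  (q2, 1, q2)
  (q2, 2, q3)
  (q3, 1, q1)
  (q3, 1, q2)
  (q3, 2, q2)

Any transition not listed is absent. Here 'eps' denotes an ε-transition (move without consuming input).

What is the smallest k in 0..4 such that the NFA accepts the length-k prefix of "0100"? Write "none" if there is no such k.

2

Start in {q0}.
Read '0': {q0} → {q2}.
Read '1': {q2} → {q0, q1, q2, q3}.
None of the earlier sets intersect F, but {q0, q1, q2, q3} does.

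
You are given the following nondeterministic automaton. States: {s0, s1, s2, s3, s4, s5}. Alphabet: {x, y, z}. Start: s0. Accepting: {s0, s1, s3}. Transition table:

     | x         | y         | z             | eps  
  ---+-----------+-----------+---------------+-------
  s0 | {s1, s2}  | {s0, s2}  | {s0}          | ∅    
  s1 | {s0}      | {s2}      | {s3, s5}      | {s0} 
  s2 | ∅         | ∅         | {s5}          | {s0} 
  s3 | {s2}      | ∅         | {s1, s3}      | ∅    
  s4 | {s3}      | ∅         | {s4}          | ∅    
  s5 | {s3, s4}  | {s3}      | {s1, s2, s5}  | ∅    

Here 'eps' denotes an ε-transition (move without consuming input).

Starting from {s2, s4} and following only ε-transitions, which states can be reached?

{s0, s2, s4}

Begin with {s2, s4}.
ε-move s2 → s0; add s0.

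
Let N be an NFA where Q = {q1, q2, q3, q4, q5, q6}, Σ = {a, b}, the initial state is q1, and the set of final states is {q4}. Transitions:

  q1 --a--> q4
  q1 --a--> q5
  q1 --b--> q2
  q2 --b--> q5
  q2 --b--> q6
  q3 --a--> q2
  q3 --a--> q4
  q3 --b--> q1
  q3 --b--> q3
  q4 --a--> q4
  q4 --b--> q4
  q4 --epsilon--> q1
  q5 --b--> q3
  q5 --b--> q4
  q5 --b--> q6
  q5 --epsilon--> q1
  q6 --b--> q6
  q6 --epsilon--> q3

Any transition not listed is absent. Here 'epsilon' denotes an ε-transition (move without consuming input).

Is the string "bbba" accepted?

Yes

Start in {q1}.
Read 'b': {q1} → {q2}.
Read 'b': {q2} → {q1, q3, q5, q6}.
Read 'b': {q1, q3, q5, q6} → {q1, q2, q3, q4, q6}.
Read 'a': {q1, q2, q3, q4, q6} → {q1, q2, q4, q5}.
The final set {q1, q2, q4, q5} contains the accepting state q4.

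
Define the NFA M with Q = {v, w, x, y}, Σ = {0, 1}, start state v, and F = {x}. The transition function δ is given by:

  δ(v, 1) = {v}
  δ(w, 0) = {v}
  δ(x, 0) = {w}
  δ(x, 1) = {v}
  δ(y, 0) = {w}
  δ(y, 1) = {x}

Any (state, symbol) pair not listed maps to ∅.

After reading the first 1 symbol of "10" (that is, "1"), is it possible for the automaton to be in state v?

Yes

Start in {v}.
Read '1': {v} → {v}.
State v is in {v}.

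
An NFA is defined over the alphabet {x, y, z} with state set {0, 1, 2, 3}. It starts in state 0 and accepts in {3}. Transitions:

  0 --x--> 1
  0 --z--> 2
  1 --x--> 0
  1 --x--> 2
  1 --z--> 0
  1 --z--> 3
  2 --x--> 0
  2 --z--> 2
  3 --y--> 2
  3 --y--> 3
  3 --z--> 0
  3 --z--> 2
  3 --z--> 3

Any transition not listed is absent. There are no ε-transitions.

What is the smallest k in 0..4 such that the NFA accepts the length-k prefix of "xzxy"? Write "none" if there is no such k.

Start in {0}.
Read 'x': {0} → {1}.
Read 'z': {1} → {0, 3}.
None of the earlier sets intersect F, but {0, 3} does.

2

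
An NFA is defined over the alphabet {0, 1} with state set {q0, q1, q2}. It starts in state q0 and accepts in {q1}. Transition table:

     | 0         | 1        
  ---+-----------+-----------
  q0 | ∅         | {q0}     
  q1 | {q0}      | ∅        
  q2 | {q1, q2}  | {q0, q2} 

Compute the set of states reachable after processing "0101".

∅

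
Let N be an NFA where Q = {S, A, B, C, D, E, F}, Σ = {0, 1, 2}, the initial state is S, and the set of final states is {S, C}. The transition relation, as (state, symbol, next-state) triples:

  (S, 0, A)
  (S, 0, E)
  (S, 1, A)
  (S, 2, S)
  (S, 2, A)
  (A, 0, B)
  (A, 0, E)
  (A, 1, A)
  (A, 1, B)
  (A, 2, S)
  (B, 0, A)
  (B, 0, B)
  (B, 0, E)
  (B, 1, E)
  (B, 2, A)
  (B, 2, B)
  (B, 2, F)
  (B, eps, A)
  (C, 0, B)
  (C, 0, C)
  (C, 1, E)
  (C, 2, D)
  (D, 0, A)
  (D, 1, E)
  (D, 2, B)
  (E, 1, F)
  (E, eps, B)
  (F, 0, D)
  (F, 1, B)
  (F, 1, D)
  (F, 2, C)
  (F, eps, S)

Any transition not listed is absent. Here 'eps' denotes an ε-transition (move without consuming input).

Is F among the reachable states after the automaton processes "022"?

Start in {S}.
Read '0': {S} → {A, B, E}.
Read '2': {A, B, E} → {S, A, B, F}.
Read '2': {S, A, B, F} → {S, A, B, C, F}.
State F is in {S, A, B, C, F}.

Yes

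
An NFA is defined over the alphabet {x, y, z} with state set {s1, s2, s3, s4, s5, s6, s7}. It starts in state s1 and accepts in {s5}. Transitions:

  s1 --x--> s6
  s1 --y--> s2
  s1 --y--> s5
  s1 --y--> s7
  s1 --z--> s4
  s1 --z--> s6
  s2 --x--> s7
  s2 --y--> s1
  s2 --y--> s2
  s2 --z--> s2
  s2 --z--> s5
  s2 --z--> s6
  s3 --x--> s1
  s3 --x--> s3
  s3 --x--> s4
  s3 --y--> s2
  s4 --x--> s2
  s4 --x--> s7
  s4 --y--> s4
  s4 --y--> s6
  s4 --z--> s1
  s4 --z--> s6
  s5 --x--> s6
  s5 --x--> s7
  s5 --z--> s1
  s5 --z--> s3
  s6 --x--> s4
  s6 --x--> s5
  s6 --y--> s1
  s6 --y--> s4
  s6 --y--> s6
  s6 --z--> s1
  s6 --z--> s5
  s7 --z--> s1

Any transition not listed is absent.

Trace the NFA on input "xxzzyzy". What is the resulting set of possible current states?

Start in {s1}.
Read 'x': s1→{s6}; now {s6}.
Read 'x': s6→{s4, s5}; now {s4, s5}.
Read 'z': s4→{s1, s6}, s5→{s1, s3}; now {s1, s3, s6}.
Read 'z': s1→{s4, s6}, s3→∅, s6→{s1, s5}; now {s1, s4, s5, s6}.
Read 'y': s1→{s2, s5, s7}, s4→{s4, s6}, s5→∅, s6→{s1, s4, s6}; now {s1, s2, s4, s5, s6, s7}.
Read 'z': s1→{s4, s6}, s2→{s2, s5, s6}, s4→{s1, s6}, s5→{s1, s3}, s6→{s1, s5}, s7→{s1}; now {s1, s2, s3, s4, s5, s6}.
Read 'y': s1→{s2, s5, s7}, s2→{s1, s2}, s3→{s2}, s4→{s4, s6}, s5→∅, s6→{s1, s4, s6}; now {s1, s2, s4, s5, s6, s7}.

{s1, s2, s4, s5, s6, s7}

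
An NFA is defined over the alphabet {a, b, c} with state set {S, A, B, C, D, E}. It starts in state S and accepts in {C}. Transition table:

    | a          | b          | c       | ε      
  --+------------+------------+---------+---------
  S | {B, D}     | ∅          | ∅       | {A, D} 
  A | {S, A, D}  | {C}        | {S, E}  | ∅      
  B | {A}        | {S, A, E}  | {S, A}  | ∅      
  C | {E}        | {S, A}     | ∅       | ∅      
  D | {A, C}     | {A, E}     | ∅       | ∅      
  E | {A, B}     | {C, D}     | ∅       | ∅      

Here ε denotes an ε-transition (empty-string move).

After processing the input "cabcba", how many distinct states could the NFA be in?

Start: ε-closure({S}) = {S, A, D}.
Read 'c': {S, A, D} → {S, A, D, E}.
Read 'a': {S, A, D, E} → {S, A, B, C, D}.
Read 'b': {S, A, B, C, D} → {S, A, C, D, E}.
Read 'c': {S, A, C, D, E} → {S, A, D, E}.
Read 'b': {S, A, D, E} → {A, C, D, E}.
Read 'a': {A, C, D, E} → {S, A, B, C, D, E}.
That set has 6 states.

6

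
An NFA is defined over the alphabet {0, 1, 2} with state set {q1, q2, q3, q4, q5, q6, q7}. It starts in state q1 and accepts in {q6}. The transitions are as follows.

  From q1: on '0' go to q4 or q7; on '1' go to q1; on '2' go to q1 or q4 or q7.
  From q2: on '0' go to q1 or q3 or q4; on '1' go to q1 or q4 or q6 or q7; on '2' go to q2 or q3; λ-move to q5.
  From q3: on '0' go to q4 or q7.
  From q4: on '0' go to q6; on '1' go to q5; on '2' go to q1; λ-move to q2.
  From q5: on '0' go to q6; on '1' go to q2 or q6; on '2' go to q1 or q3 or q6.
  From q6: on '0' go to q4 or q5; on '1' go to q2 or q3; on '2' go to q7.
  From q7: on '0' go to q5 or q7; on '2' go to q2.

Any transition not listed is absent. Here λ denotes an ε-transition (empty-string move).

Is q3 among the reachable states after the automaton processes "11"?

Start in {q1}.
Read '1': {q1} → {q1}.
Read '1': {q1} → {q1}.
State q3 is not in {q1}.

No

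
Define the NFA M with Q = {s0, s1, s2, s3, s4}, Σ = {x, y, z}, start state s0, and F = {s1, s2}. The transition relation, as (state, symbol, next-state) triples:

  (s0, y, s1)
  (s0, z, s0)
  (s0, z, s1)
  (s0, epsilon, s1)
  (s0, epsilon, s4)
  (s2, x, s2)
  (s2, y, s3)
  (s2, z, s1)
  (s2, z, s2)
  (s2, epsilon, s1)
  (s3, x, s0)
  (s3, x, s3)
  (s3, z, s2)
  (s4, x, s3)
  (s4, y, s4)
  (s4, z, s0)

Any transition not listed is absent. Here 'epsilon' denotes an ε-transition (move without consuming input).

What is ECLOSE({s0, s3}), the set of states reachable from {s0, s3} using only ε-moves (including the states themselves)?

Begin with {s0, s3}.
ε-move s0 → s1; add s1.
ε-move s0 → s4; add s4.

{s0, s1, s3, s4}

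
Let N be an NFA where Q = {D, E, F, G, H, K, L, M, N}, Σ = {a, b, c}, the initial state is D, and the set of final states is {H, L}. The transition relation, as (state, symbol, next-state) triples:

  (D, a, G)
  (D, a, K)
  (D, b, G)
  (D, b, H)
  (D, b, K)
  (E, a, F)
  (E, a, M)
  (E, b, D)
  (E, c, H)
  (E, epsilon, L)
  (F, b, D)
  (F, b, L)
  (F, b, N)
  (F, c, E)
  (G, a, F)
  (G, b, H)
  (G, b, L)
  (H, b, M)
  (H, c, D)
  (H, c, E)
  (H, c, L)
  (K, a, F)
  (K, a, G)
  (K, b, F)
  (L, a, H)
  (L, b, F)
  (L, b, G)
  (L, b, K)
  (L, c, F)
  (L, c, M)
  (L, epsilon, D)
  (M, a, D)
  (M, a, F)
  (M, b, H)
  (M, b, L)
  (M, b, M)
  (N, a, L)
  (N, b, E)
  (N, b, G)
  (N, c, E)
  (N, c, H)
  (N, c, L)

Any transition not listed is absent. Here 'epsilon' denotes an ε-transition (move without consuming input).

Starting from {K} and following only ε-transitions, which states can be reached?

{K}

Begin with {K}.
No ε-moves leave this set, so the closure equals the set itself.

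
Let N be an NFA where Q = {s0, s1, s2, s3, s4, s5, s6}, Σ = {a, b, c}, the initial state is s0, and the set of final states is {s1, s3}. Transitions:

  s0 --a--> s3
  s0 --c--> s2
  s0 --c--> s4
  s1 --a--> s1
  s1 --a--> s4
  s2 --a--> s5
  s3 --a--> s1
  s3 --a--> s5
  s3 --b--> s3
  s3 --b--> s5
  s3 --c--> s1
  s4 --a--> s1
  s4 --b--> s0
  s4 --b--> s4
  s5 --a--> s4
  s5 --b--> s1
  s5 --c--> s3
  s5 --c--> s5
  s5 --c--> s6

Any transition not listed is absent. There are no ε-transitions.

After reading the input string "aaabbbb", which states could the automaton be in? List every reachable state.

Start in {s0}.
Read 'a': s0→{s3}; now {s3}.
Read 'a': s3→{s1, s5}; now {s1, s5}.
Read 'a': s1→{s1, s4}, s5→{s4}; now {s1, s4}.
Read 'b': s1→∅, s4→{s0, s4}; now {s0, s4}.
Read 'b': s0→∅, s4→{s0, s4}; now {s0, s4}.
Read 'b': s0→∅, s4→{s0, s4}; now {s0, s4}.
Read 'b': s0→∅, s4→{s0, s4}; now {s0, s4}.

{s0, s4}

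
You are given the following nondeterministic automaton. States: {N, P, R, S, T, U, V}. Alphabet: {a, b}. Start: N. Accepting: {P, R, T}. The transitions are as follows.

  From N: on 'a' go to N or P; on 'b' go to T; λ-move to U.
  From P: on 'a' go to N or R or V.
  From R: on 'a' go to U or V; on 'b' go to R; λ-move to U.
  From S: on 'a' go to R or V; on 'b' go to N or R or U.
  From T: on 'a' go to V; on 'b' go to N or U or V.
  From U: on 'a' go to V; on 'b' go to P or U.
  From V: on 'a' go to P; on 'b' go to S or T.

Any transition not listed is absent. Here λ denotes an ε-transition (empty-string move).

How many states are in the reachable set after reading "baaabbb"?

5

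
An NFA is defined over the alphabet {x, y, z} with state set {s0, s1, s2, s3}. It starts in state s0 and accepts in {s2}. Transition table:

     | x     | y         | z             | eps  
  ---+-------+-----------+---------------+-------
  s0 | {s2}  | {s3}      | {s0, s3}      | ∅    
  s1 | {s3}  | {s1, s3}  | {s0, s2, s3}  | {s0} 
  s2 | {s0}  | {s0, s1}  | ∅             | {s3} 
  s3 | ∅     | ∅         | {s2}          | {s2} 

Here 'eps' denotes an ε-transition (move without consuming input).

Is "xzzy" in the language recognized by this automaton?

No

Start in {s0}.
Read 'x': s0→{s2}; union {s2}; ε-closure = {s2, s3}.
Read 'z': s2→∅, s3→{s2}; union {s2}; ε-closure = {s2, s3}.
Read 'z': s2→∅, s3→{s2}; union {s2}; ε-closure = {s2, s3}.
Read 'y': s2→{s0, s1}, s3→∅; now {s0, s1}.
The final set {s0, s1} contains no accepting state.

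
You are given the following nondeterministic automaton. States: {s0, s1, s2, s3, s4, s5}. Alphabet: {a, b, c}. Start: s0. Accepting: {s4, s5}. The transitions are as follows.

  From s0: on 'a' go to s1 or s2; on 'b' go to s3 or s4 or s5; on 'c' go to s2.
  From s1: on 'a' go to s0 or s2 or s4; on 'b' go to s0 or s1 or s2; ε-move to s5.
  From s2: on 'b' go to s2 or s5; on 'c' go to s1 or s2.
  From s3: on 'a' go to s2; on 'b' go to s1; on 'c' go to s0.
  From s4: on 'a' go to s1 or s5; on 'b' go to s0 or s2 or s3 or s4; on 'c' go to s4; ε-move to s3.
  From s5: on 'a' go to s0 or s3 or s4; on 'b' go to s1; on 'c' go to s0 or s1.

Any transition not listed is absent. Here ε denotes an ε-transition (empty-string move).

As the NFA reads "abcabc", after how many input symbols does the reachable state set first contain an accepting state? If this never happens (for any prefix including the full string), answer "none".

Start in {s0}.
Read 'a': {s0} → {s1, s2, s5}.
None of the earlier sets intersect F, but {s1, s2, s5} does.

1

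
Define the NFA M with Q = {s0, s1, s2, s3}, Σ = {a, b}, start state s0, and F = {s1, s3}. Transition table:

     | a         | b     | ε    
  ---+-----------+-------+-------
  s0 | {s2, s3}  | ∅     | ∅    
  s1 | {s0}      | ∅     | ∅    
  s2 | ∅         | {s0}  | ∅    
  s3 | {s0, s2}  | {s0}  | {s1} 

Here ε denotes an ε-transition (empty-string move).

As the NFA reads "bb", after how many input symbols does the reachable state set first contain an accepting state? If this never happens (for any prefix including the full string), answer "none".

none

Start in {s0}.
Read 'b': {s0} → ∅.
The set is empty and remains empty for the remaining 1 symbol.
No reachable set along the way intersects F.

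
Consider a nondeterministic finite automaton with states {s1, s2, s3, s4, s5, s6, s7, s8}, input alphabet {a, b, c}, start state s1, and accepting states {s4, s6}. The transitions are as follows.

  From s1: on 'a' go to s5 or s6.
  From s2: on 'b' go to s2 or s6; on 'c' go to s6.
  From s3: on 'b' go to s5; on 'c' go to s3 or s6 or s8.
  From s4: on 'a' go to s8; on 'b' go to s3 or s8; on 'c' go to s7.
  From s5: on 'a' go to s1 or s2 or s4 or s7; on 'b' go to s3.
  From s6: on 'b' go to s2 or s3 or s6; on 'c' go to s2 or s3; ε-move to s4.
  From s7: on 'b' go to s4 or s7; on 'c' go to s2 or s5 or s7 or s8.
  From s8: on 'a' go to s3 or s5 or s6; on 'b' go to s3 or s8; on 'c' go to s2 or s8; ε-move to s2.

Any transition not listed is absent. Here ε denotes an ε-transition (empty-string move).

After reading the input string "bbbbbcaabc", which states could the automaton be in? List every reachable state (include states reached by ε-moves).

∅

Start in {s1}.
Read 'b': {s1} → ∅.
The set is empty and remains empty for the remaining 9 symbols.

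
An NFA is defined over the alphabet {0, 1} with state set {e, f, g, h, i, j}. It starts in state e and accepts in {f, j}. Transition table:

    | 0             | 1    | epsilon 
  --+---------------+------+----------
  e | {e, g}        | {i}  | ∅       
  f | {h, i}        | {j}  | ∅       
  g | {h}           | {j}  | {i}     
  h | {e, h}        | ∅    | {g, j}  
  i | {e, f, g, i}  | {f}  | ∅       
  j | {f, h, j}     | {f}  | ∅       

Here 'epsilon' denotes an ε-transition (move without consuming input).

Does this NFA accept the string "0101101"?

Start in {e}.
Read '0': {e} → {e, g, i}.
Read '1': {e, g, i} → {f, i, j}.
Read '0': {f, i, j} → {e, f, g, h, i, j}.
Read '1': {e, f, g, h, i, j} → {f, i, j}.
Read '1': {f, i, j} → {f, j}.
Read '0': {f, j} → {f, g, h, i, j}.
Read '1': {f, g, h, i, j} → {f, j}.
The final set {f, j} contains the accepting states f, j.

Yes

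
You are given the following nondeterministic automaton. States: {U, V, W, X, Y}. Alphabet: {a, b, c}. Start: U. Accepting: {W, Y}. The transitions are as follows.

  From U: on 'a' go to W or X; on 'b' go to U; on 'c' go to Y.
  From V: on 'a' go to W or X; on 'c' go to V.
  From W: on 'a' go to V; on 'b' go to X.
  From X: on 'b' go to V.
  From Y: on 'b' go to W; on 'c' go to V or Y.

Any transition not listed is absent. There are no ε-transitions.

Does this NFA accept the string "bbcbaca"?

Yes

Start in {U}.
Read 'b': {U} → {U}.
Read 'b': {U} → {U}.
Read 'c': {U} → {Y}.
Read 'b': {Y} → {W}.
Read 'a': {W} → {V}.
Read 'c': {V} → {V}.
Read 'a': {V} → {W, X}.
The final set {W, X} contains the accepting state W.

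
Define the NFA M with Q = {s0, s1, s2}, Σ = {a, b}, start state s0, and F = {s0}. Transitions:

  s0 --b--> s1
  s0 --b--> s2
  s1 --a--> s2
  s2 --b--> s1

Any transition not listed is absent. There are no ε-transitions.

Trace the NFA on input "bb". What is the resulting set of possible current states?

Start in {s0}.
Read 'b': {s0} → {s1, s2}.
Read 'b': {s1, s2} → {s1}.

{s1}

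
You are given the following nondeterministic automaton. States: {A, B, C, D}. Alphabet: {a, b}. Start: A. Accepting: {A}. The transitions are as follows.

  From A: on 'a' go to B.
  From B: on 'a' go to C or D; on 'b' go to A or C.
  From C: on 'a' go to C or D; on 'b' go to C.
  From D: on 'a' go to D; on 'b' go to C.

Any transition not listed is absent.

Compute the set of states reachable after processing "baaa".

∅

Start in {A}.
Read 'b': A→∅; now ∅.
The set is empty and remains empty for the remaining 3 symbols.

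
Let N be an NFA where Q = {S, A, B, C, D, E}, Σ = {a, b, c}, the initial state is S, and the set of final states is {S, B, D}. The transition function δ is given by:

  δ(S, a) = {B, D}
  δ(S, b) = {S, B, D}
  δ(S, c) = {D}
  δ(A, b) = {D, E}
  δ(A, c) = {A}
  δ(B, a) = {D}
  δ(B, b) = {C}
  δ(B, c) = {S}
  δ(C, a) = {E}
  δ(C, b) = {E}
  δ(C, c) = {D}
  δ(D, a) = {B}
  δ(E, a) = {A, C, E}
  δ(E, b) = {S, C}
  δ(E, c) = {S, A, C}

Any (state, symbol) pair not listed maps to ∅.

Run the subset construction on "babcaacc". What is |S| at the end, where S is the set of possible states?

0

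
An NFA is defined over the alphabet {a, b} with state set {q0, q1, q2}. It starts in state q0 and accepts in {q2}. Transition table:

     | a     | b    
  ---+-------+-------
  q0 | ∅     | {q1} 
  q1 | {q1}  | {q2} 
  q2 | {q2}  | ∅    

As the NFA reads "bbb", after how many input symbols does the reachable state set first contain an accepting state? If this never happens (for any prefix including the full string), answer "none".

Start in {q0}.
Read 'b': q0→{q1}; now {q1}.
Read 'b': q1→{q2}; now {q2}.
None of the earlier sets intersect F, but {q2} does.

2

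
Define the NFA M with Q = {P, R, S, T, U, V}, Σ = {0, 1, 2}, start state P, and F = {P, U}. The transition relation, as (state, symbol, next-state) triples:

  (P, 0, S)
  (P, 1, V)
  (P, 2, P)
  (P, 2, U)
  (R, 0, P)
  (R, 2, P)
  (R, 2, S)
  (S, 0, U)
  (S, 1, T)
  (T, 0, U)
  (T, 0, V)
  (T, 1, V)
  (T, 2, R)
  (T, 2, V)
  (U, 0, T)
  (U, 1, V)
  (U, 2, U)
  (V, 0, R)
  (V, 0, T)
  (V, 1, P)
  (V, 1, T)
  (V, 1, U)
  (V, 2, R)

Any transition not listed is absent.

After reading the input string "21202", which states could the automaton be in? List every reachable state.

{P, U}

Start in {P}.
Read '2': P→{P, U}; now {P, U}.
Read '1': P→{V}, U→{V}; now {V}.
Read '2': V→{R}; now {R}.
Read '0': R→{P}; now {P}.
Read '2': P→{P, U}; now {P, U}.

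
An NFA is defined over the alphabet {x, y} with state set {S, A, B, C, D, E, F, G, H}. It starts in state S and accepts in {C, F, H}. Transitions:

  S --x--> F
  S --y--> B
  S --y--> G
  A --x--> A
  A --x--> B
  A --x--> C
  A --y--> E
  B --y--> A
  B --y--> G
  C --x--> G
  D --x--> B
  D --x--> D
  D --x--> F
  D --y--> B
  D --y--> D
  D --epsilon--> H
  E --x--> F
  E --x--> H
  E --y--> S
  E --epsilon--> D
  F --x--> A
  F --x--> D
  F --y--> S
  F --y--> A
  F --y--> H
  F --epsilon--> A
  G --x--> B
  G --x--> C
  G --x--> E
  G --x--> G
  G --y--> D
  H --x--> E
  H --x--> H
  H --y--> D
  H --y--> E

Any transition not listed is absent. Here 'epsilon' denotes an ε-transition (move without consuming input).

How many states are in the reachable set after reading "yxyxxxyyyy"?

Start in {S}.
Read 'y': {S} → {B, G}.
Read 'x': {B, G} → {B, C, D, E, G, H}.
Read 'y': {B, C, D, E, G, H} → {S, A, B, D, E, G, H}.
Read 'x': {S, A, B, D, E, G, H} → {A, B, C, D, E, F, G, H}.
Read 'x': {A, B, C, D, E, F, G, H} → {A, B, C, D, E, F, G, H}.
Read 'x': {A, B, C, D, E, F, G, H} → {A, B, C, D, E, F, G, H}.
Read 'y': {A, B, C, D, E, F, G, H} → {S, A, B, D, E, G, H}.
Read 'y': {S, A, B, D, E, G, H} → {S, A, B, D, E, G, H}.
Read 'y': {S, A, B, D, E, G, H} → {S, A, B, D, E, G, H}.
Read 'y': {S, A, B, D, E, G, H} → {S, A, B, D, E, G, H}.
That set has 7 states.

7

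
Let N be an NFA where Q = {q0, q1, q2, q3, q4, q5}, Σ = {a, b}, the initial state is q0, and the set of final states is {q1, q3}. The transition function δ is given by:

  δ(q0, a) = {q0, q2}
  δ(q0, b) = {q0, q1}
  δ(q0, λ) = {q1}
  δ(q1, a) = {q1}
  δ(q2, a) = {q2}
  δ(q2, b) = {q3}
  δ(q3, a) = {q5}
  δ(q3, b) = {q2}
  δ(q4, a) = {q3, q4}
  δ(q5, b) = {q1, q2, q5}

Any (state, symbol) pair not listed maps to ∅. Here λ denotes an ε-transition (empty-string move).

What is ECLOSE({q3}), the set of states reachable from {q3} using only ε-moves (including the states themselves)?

{q3}

Begin with {q3}.
No ε-moves leave this set, so the closure equals the set itself.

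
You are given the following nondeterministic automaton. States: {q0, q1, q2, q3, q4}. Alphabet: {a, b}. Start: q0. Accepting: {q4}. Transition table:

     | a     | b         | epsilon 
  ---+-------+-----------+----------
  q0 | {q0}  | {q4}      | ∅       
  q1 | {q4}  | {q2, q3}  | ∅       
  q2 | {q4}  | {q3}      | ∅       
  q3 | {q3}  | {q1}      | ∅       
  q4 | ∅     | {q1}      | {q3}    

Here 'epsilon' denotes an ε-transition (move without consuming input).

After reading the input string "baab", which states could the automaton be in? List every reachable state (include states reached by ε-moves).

Start in {q0}.
Read 'b': {q0} → {q3, q4}.
Read 'a': {q3, q4} → {q3}.
Read 'a': {q3} → {q3}.
Read 'b': {q3} → {q1}.

{q1}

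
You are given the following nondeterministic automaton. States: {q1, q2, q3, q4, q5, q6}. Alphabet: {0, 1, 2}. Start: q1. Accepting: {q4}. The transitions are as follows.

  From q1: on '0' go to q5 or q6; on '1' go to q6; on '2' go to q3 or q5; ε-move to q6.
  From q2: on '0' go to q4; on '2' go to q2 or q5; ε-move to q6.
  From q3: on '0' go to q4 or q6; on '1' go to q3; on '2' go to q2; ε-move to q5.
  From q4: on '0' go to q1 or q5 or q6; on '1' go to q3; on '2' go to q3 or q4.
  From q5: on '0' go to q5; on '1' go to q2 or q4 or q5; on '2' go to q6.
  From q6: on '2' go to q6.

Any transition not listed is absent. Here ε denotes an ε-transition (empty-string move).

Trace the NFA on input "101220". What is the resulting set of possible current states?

∅

Start: ε-closure({q1}) = {q1, q6}.
Read '1': q1→{q6}, q6→∅; now {q6}.
Read '0': q6→∅; now ∅.
The set is empty and remains empty for the remaining 4 symbols.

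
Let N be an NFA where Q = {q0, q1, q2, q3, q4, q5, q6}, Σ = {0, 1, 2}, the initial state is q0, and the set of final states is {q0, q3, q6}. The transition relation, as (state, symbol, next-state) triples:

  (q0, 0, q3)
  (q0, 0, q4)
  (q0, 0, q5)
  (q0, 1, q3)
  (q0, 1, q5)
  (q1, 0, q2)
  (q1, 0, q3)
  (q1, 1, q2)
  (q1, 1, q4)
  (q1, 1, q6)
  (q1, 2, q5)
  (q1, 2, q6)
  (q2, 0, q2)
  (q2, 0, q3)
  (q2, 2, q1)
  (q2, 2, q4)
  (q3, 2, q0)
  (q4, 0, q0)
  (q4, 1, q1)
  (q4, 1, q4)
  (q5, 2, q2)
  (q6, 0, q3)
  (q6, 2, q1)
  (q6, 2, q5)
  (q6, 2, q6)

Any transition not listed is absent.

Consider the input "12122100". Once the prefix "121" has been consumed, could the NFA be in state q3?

Yes

Start in {q0}.
Read '1': q0→{q3, q5}; now {q3, q5}.
Read '2': q3→{q0}, q5→{q2}; now {q0, q2}.
Read '1': q0→{q3, q5}, q2→∅; now {q3, q5}.
State q3 is in {q3, q5}.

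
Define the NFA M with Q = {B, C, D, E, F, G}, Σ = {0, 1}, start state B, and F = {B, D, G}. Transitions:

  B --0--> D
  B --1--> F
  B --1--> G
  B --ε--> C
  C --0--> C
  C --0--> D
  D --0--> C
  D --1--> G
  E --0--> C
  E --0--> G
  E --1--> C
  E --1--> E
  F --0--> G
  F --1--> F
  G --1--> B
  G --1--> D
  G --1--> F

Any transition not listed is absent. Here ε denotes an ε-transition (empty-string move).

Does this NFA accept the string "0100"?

No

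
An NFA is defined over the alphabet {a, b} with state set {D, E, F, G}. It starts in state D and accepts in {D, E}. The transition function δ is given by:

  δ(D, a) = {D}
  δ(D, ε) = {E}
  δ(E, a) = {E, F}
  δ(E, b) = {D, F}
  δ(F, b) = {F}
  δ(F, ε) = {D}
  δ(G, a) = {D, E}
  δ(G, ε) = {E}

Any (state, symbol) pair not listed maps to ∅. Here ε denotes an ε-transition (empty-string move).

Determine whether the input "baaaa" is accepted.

Yes

Start: ε-closure({D}) = {D, E}.
Read 'b': D→∅, E→{D, F}; union {D, F}; ε-closure = {D, E, F}.
Read 'a': D→{D}, E→{E, F}, F→∅; now {D, E, F}.
Read 'a': D→{D}, E→{E, F}, F→∅; now {D, E, F}.
Read 'a': D→{D}, E→{E, F}, F→∅; now {D, E, F}.
Read 'a': D→{D}, E→{E, F}, F→∅; now {D, E, F}.
The final set {D, E, F} contains the accepting states D, E.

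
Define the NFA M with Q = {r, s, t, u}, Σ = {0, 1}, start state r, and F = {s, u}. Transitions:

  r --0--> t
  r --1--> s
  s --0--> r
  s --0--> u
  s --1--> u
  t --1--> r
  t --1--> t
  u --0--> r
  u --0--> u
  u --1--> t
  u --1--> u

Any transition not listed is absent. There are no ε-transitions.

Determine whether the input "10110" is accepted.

Start in {r}.
Read '1': {r} → {s}.
Read '0': {s} → {r, u}.
Read '1': {r, u} → {s, t, u}.
Read '1': {s, t, u} → {r, t, u}.
Read '0': {r, t, u} → {r, t, u}.
The final set {r, t, u} contains the accepting state u.

Yes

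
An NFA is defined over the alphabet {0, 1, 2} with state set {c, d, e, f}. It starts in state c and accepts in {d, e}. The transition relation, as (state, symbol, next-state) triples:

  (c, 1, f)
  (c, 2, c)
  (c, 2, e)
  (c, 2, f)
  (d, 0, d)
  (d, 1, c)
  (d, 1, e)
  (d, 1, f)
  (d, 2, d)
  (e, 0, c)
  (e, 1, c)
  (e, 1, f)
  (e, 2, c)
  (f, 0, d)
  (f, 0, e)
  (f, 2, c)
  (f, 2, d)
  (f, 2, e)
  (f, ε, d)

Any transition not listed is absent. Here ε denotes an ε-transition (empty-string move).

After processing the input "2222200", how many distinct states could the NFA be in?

Start in {c}.
Read '2': c→{c, e, f}; union {c, e, f}; ε-closure = {c, d, e, f}.
Read '2': c→{c, e, f}, d→{d}, e→{c}, f→{c, d, e}; now {c, d, e, f}.
Read '2': c→{c, e, f}, d→{d}, e→{c}, f→{c, d, e}; now {c, d, e, f}.
Read '2': c→{c, e, f}, d→{d}, e→{c}, f→{c, d, e}; now {c, d, e, f}.
Read '2': c→{c, e, f}, d→{d}, e→{c}, f→{c, d, e}; now {c, d, e, f}.
Read '0': c→∅, d→{d}, e→{c}, f→{d, e}; now {c, d, e}.
Read '0': c→∅, d→{d}, e→{c}; now {c, d}.
That set has 2 states.

2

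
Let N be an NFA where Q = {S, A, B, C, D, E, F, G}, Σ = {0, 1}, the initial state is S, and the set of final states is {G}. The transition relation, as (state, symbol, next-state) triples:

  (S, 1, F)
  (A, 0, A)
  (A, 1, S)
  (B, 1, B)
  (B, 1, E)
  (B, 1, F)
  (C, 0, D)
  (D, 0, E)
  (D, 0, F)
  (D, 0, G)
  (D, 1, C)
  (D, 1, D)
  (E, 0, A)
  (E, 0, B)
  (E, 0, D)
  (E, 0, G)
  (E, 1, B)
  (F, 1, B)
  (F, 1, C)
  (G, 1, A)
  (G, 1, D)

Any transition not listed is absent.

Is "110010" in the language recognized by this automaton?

Yes

Start in {S}.
Read '1': S→{F}; now {F}.
Read '1': F→{B, C}; now {B, C}.
Read '0': B→∅, C→{D}; now {D}.
Read '0': D→{E, F, G}; now {E, F, G}.
Read '1': E→{B}, F→{B, C}, G→{A, D}; now {A, B, C, D}.
Read '0': A→{A}, B→∅, C→{D}, D→{E, F, G}; now {A, D, E, F, G}.
The final set {A, D, E, F, G} contains the accepting state G.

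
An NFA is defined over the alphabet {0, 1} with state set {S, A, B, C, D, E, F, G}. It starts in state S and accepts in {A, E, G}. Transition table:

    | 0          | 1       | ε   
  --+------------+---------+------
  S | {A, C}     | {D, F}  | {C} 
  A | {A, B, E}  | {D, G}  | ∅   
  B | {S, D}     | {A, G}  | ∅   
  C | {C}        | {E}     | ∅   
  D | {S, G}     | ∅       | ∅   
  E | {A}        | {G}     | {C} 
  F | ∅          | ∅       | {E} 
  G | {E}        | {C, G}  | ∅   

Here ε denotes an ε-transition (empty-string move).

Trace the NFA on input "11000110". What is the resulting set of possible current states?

Start: ε-closure({S}) = {S, C}.
Read '1': S→{D, F}, C→{E}; union {D, E, F}; ε-closure = {C, D, E, F}.
Read '1': C→{E}, D→∅, E→{G}, F→∅; union {E, G}; ε-closure = {C, E, G}.
Read '0': C→{C}, E→{A}, G→{E}; now {A, C, E}.
Read '0': A→{A, B, E}, C→{C}, E→{A}; now {A, B, C, E}.
Read '0': A→{A, B, E}, B→{S, D}, C→{C}, E→{A}; now {S, A, B, C, D, E}.
Read '1': S→{D, F}, A→{D, G}, B→{A, G}, C→{E}, D→∅, E→{G}; union {A, D, E, F, G}; ε-closure = {A, C, D, E, F, G}.
Read '1': A→{D, G}, C→{E}, D→∅, E→{G}, F→∅, G→{C, G}; now {C, D, E, G}.
Read '0': C→{C}, D→{S, G}, E→{A}, G→{E}; now {S, A, C, E, G}.

{S, A, C, E, G}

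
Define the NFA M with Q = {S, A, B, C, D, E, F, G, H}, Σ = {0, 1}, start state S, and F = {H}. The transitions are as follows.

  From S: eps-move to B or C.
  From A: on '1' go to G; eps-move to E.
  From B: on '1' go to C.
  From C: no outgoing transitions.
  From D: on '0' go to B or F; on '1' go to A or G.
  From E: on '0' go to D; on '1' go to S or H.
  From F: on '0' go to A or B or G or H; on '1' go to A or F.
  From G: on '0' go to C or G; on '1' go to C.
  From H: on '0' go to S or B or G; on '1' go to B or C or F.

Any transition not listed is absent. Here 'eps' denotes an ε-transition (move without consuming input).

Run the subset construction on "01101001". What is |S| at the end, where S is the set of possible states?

Start: ε-closure({S}) = {S, B, C}.
Read '0': S→∅, B→∅, C→∅; now ∅.
The set is empty and remains empty for the remaining 7 symbols.
That set has 0 states.

0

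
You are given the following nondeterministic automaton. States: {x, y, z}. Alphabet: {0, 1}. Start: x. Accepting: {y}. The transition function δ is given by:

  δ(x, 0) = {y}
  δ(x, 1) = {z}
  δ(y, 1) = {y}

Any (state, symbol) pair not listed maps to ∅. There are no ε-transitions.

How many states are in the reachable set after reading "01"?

1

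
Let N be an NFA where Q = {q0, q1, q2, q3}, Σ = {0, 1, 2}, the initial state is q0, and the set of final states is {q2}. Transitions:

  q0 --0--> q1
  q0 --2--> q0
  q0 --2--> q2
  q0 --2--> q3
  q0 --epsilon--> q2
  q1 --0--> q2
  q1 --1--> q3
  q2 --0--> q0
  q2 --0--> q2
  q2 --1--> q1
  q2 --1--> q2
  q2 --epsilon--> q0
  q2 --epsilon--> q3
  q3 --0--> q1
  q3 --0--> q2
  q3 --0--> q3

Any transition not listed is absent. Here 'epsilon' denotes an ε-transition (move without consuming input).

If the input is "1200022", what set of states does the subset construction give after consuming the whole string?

Start: ε-closure({q0}) = {q0, q2, q3}.
Read '1': q0→∅, q2→{q1, q2}, q3→∅; union {q1, q2}; ε-closure = {q0, q1, q2, q3}.
Read '2': q0→{q0, q2, q3}, q1→∅, q2→∅, q3→∅; now {q0, q2, q3}.
Read '0': q0→{q1}, q2→{q0, q2}, q3→{q1, q2, q3}; now {q0, q1, q2, q3}.
Read '0': q0→{q1}, q1→{q2}, q2→{q0, q2}, q3→{q1, q2, q3}; now {q0, q1, q2, q3}.
Read '0': q0→{q1}, q1→{q2}, q2→{q0, q2}, q3→{q1, q2, q3}; now {q0, q1, q2, q3}.
Read '2': q0→{q0, q2, q3}, q1→∅, q2→∅, q3→∅; now {q0, q2, q3}.
Read '2': q0→{q0, q2, q3}, q2→∅, q3→∅; now {q0, q2, q3}.

{q0, q2, q3}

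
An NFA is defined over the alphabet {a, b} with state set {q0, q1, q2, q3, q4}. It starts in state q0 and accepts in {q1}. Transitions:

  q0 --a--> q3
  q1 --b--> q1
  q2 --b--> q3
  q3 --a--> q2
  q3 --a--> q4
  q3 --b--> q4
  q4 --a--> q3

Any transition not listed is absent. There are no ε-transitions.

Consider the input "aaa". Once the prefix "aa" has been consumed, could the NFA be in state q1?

No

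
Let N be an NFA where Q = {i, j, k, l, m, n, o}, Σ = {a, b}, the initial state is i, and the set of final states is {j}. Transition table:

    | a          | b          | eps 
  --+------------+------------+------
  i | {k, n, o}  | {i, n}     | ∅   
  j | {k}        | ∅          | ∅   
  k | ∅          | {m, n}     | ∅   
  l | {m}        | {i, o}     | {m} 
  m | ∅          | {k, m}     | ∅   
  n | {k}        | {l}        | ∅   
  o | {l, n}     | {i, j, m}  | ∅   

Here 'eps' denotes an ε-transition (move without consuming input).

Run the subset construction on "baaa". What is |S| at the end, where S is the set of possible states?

Start in {i}.
Read 'b': {i} → {i, n}.
Read 'a': {i, n} → {k, n, o}.
Read 'a': {k, n, o} → {k, l, m, n}.
Read 'a': {k, l, m, n} → {k, m}.
That set has 2 states.

2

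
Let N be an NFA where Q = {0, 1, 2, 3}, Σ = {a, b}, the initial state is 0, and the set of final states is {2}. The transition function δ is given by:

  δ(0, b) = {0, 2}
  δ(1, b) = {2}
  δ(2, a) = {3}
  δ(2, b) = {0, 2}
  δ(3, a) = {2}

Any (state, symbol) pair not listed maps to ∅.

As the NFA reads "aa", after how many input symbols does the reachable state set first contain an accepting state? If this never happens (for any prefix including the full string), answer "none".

Start in {0}.
Read 'a': {0} → ∅.
The set is empty and remains empty for the remaining 1 symbol.
No reachable set along the way intersects F.

none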